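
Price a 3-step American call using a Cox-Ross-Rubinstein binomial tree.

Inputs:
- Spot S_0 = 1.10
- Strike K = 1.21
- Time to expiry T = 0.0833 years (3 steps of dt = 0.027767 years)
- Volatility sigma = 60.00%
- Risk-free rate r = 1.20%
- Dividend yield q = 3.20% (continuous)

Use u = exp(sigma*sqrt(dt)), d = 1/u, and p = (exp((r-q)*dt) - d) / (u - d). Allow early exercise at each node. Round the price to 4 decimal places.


dt = T/N = 0.027767
u = exp(sigma*sqrt(dt)) = 1.105149; d = 1/u = 0.904856
p = (exp((r-q)*dt) - d) / (u - d) = 0.472254
Discount per step: exp(-r*dt) = 0.999667
Stock lattice S(k, i) with i counting down-moves:
  k=0: S(0,0) = 1.1000
  k=1: S(1,0) = 1.2157; S(1,1) = 0.9953
  k=2: S(2,0) = 1.3435; S(2,1) = 1.1000; S(2,2) = 0.9006
  k=3: S(3,0) = 1.4848; S(3,1) = 1.2157; S(3,2) = 0.9953; S(3,3) = 0.8149
Terminal payoffs V(N, i) = max(S_T - K, 0):
  V(3,0) = 0.274756; V(3,1) = 0.005664; V(3,2) = 0.000000; V(3,3) = 0.000000
Backward induction: V(k, i) = exp(-r*dt) * [p * V(k+1, i) + (1-p) * V(k+1, i+1)]; then take max(V_cont, immediate exercise) for American.
  V(2,0) = exp(-r*dt) * [p*0.274756 + (1-p)*0.005664] = 0.132699; exercise = 0.133489; V(2,0) = max -> 0.133489
  V(2,1) = exp(-r*dt) * [p*0.005664 + (1-p)*0.000000] = 0.002674; exercise = 0.000000; V(2,1) = max -> 0.002674
  V(2,2) = exp(-r*dt) * [p*0.000000 + (1-p)*0.000000] = 0.000000; exercise = 0.000000; V(2,2) = max -> 0.000000
  V(1,0) = exp(-r*dt) * [p*0.133489 + (1-p)*0.002674] = 0.064430; exercise = 0.005664; V(1,0) = max -> 0.064430
  V(1,1) = exp(-r*dt) * [p*0.002674 + (1-p)*0.000000] = 0.001262; exercise = 0.000000; V(1,1) = max -> 0.001262
  V(0,0) = exp(-r*dt) * [p*0.064430 + (1-p)*0.001262] = 0.031083; exercise = 0.000000; V(0,0) = max -> 0.031083

Answer: Price = V(0,0) = 0.0311


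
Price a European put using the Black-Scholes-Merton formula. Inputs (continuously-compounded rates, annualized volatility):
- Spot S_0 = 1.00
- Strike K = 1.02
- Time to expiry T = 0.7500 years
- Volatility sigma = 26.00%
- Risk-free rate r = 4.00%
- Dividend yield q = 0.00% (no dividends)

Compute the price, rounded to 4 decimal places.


Answer: Price = 0.0842

Derivation:
d1 = (ln(S/K) + (r - q + 0.5*sigma^2) * T) / (sigma * sqrt(T)) = 0.15787142
d2 = d1 - sigma * sqrt(T) = -0.06729518
exp(-rT) = 0.97044553; exp(-qT) = 1.00000000
P = K * exp(-rT) * N(-d2) - S_0 * exp(-qT) * N(-d1)
N(-d1) = 0.43727906; N(-d2) = 0.52682664
P = 1.0200 * 0.97044553 * 0.52682664 - 1.0000 * 1.00000000 * 0.43727906 = 0.0842


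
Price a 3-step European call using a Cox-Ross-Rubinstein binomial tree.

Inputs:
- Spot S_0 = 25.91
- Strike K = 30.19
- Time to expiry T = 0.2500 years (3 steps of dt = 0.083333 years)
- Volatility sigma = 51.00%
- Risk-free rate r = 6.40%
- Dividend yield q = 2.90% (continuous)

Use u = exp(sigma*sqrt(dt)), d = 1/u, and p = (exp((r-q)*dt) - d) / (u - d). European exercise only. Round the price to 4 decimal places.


dt = T/N = 0.083333
u = exp(sigma*sqrt(dt)) = 1.158614; d = 1/u = 0.863100
p = (exp((r-q)*dt) - d) / (u - d) = 0.473144
Discount per step: exp(-r*dt) = 0.994681
Stock lattice S(k, i) with i counting down-moves:
  k=0: S(0,0) = 25.9100
  k=1: S(1,0) = 30.0197; S(1,1) = 22.3629
  k=2: S(2,0) = 34.7812; S(2,1) = 25.9100; S(2,2) = 19.3015
  k=3: S(3,0) = 40.2980; S(3,1) = 30.0197; S(3,2) = 22.3629; S(3,3) = 16.6591
Terminal payoffs V(N, i) = max(S_T - K, 0):
  V(3,0) = 10.108004; V(3,1) = 0.000000; V(3,2) = 0.000000; V(3,3) = 0.000000
Backward induction: V(k, i) = exp(-r*dt) * [p * V(k+1, i) + (1-p) * V(k+1, i+1)].
  V(2,0) = exp(-r*dt) * [p*10.108004 + (1-p)*0.000000] = 4.757108
  V(2,1) = exp(-r*dt) * [p*0.000000 + (1-p)*0.000000] = 0.000000
  V(2,2) = exp(-r*dt) * [p*0.000000 + (1-p)*0.000000] = 0.000000
  V(1,0) = exp(-r*dt) * [p*4.757108 + (1-p)*0.000000] = 2.238827
  V(1,1) = exp(-r*dt) * [p*0.000000 + (1-p)*0.000000] = 0.000000
  V(0,0) = exp(-r*dt) * [p*2.238827 + (1-p)*0.000000] = 1.053654

Answer: Price = V(0,0) = 1.0537


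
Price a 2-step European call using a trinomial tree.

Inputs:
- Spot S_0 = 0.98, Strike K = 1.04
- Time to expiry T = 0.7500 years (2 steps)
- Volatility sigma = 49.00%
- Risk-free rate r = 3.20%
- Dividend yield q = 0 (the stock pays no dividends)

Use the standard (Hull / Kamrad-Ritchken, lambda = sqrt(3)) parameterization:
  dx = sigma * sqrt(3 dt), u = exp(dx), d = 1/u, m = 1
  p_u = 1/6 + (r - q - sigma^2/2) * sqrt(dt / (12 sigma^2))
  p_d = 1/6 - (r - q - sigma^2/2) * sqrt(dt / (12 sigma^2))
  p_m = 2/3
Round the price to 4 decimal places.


dt = T/N = 0.375000; dx = sigma*sqrt(3*dt) = 0.519723
u = exp(dx) = 1.681563; d = 1/u = 0.594685
p_u = 0.134901, p_m = 0.666667, p_d = 0.198432
Discount per step: exp(-r*dt) = 0.988072
Stock lattice S(k, j) with j the centered position index:
  k=0: S(0,+0) = 0.9800
  k=1: S(1,-1) = 0.5828; S(1,+0) = 0.9800; S(1,+1) = 1.6479
  k=2: S(2,-2) = 0.3466; S(2,-1) = 0.5828; S(2,+0) = 0.9800; S(2,+1) = 1.6479; S(2,+2) = 2.7711
Terminal payoffs V(N, j) = max(S_T - K, 0):
  V(2,-2) = 0.000000; V(2,-1) = 0.000000; V(2,+0) = 0.000000; V(2,+1) = 0.607931; V(2,+2) = 1.731100
Backward induction: V(k, j) = exp(-r*dt) * [p_u * V(k+1, j+1) + p_m * V(k+1, j) + p_d * V(k+1, j-1)]
  V(1,-1) = exp(-r*dt) * [p_u*0.000000 + p_m*0.000000 + p_d*0.000000] = 0.000000
  V(1,+0) = exp(-r*dt) * [p_u*0.607931 + p_m*0.000000 + p_d*0.000000] = 0.081032
  V(1,+1) = exp(-r*dt) * [p_u*1.731100 + p_m*0.607931 + p_d*0.000000] = 0.631195
  V(0,+0) = exp(-r*dt) * [p_u*0.631195 + p_m*0.081032 + p_d*0.000000] = 0.137510

Answer: Price = V(0,0) = 0.1375


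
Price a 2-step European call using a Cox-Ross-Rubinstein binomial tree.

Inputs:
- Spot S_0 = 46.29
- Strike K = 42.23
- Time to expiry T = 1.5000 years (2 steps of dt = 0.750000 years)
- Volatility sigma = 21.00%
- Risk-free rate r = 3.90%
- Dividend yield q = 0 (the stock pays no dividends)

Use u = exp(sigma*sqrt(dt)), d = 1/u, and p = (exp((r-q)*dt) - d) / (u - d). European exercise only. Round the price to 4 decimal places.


dt = T/N = 0.750000
u = exp(sigma*sqrt(dt)) = 1.199453; d = 1/u = 0.833714
p = (exp((r-q)*dt) - d) / (u - d) = 0.535815
Discount per step: exp(-r*dt) = 0.971174
Stock lattice S(k, i) with i counting down-moves:
  k=0: S(0,0) = 46.2900
  k=1: S(1,0) = 55.5227; S(1,1) = 38.5926
  k=2: S(2,0) = 66.5968; S(2,1) = 46.2900; S(2,2) = 32.1752
Terminal payoffs V(N, i) = max(S_T - K, 0):
  V(2,0) = 24.366806; V(2,1) = 4.060000; V(2,2) = 0.000000
Backward induction: V(k, i) = exp(-r*dt) * [p * V(k+1, i) + (1-p) * V(k+1, i+1)].
  V(1,0) = exp(-r*dt) * [p*24.366806 + (1-p)*4.060000] = 14.510001
  V(1,1) = exp(-r*dt) * [p*4.060000 + (1-p)*0.000000] = 2.112699
  V(0,0) = exp(-r*dt) * [p*14.510001 + (1-p)*2.112699] = 8.502971

Answer: Price = V(0,0) = 8.5030


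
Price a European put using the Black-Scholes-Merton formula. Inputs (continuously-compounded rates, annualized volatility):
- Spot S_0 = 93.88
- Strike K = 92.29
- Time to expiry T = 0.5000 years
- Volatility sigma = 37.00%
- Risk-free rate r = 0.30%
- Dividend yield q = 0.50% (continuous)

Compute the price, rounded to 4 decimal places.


d1 = (ln(S/K) + (r - q + 0.5*sigma^2) * T) / (sigma * sqrt(T)) = 0.19228174
d2 = d1 - sigma * sqrt(T) = -0.06934777
exp(-rT) = 0.99850112; exp(-qT) = 0.99750312
P = K * exp(-rT) * N(-d2) - S_0 * exp(-qT) * N(-d1)
N(-d1) = 0.42376076; N(-d2) = 0.52764360
P = 92.2900 * 0.99850112 * 0.52764360 - 93.8800 * 0.99750312 * 0.42376076 = 8.9399

Answer: Price = 8.9399


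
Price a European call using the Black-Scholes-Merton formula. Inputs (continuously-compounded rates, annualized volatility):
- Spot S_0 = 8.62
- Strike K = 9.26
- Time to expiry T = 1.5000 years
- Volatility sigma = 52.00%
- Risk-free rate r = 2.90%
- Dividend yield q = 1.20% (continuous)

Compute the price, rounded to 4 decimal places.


d1 = (ln(S/K) + (r - q + 0.5*sigma^2) * T) / (sigma * sqrt(T)) = 0.24601833
d2 = d1 - sigma * sqrt(T) = -0.39084901
exp(-rT) = 0.95743255; exp(-qT) = 0.98216103
C = S_0 * exp(-qT) * N(d1) - K * exp(-rT) * N(d2)
N(d1) = 0.59716598; N(d2) = 0.34795442
C = 8.6200 * 0.98216103 * 0.59716598 - 9.2600 * 0.95743255 * 0.34795442 = 1.9708

Answer: Price = 1.9708


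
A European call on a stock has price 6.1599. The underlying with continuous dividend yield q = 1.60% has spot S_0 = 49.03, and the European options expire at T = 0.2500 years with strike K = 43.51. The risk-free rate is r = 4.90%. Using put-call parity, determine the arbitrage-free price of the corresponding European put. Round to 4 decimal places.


Put-call parity: C - P = S_0 * exp(-qT) - K * exp(-rT).
S_0 * exp(-qT) = 49.0300 * 0.99600799 = 48.83427172
K * exp(-rT) = 43.5100 * 0.98782473 = 42.98025382
P = C - S*exp(-qT) + K*exp(-rT)
P = 6.1599 - 48.83427172 + 42.98025382 = 0.3059

Answer: Put price = 0.3059


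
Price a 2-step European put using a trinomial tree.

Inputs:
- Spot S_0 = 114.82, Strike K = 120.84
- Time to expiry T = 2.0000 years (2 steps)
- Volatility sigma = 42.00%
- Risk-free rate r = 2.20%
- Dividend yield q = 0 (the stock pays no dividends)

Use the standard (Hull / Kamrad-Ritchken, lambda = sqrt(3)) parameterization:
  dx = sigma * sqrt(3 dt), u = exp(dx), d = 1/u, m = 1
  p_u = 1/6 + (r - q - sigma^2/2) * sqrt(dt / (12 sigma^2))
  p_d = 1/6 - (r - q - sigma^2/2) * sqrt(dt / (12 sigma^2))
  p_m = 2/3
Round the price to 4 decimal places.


dt = T/N = 1.000000; dx = sigma*sqrt(3*dt) = 0.727461
u = exp(dx) = 2.069819; d = 1/u = 0.483134
p_u = 0.121166, p_m = 0.666667, p_d = 0.212167
Discount per step: exp(-r*dt) = 0.978240
Stock lattice S(k, j) with j the centered position index:
  k=0: S(0,+0) = 114.8200
  k=1: S(1,-1) = 55.4734; S(1,+0) = 114.8200; S(1,+1) = 237.6567
  k=2: S(2,-2) = 26.8011; S(2,-1) = 55.4734; S(2,+0) = 114.8200; S(2,+1) = 237.6567; S(2,+2) = 491.9064
Terminal payoffs V(N, j) = max(K - S_T, 0):
  V(2,-2) = 94.038898; V(2,-1) = 65.366560; V(2,+0) = 6.020000; V(2,+1) = 0.000000; V(2,+2) = 0.000000
Backward induction: V(k, j) = exp(-r*dt) * [p_u * V(k+1, j+1) + p_m * V(k+1, j) + p_d * V(k+1, j-1)]
  V(1,-1) = exp(-r*dt) * [p_u*6.020000 + p_m*65.366560 + p_d*94.038898] = 62.860848
  V(1,+0) = exp(-r*dt) * [p_u*0.000000 + p_m*6.020000 + p_d*65.366560] = 17.492876
  V(1,+1) = exp(-r*dt) * [p_u*0.000000 + p_m*0.000000 + p_d*6.020000] = 1.249455
  V(0,+0) = exp(-r*dt) * [p_u*1.249455 + p_m*17.492876 + p_d*62.860848] = 24.603064

Answer: Price = V(0,0) = 24.6031


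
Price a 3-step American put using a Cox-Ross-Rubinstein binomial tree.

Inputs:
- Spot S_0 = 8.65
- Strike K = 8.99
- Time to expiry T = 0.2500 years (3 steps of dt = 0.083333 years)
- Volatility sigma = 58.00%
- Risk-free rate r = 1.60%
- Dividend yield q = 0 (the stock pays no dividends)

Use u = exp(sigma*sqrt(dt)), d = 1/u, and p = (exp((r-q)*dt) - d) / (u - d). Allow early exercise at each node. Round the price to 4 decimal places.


Answer: Price = V(0,0) = 1.2537

Derivation:
dt = T/N = 0.083333
u = exp(sigma*sqrt(dt)) = 1.182264; d = 1/u = 0.845834
p = (exp((r-q)*dt) - d) / (u - d) = 0.462205
Discount per step: exp(-r*dt) = 0.998668
Stock lattice S(k, i) with i counting down-moves:
  k=0: S(0,0) = 8.6500
  k=1: S(1,0) = 10.2266; S(1,1) = 7.3165
  k=2: S(2,0) = 12.0905; S(2,1) = 8.6500; S(2,2) = 6.1885
  k=3: S(3,0) = 14.2942; S(3,1) = 10.2266; S(3,2) = 7.3165; S(3,3) = 5.2345
Terminal payoffs V(N, i) = max(K - S_T, 0):
  V(3,0) = 0.000000; V(3,1) = 0.000000; V(3,2) = 1.673532; V(3,3) = 3.755535
Backward induction: V(k, i) = exp(-r*dt) * [p * V(k+1, i) + (1-p) * V(k+1, i+1)]; then take max(V_cont, immediate exercise) for American.
  V(2,0) = exp(-r*dt) * [p*0.000000 + (1-p)*0.000000] = 0.000000; exercise = 0.000000; V(2,0) = max -> 0.000000
  V(2,1) = exp(-r*dt) * [p*0.000000 + (1-p)*1.673532] = 0.898817; exercise = 0.340000; V(2,1) = max -> 0.898817
  V(2,2) = exp(-r*dt) * [p*1.673532 + (1-p)*3.755535] = 2.789500; exercise = 2.801479; V(2,2) = max -> 2.801479
  V(1,0) = exp(-r*dt) * [p*0.000000 + (1-p)*0.898817] = 0.482735; exercise = 0.000000; V(1,0) = max -> 0.482735
  V(1,1) = exp(-r*dt) * [p*0.898817 + (1-p)*2.801479] = 1.919497; exercise = 1.673532; V(1,1) = max -> 1.919497
  V(0,0) = exp(-r*dt) * [p*0.482735 + (1-p)*1.919497] = 1.253745; exercise = 0.340000; V(0,0) = max -> 1.253745


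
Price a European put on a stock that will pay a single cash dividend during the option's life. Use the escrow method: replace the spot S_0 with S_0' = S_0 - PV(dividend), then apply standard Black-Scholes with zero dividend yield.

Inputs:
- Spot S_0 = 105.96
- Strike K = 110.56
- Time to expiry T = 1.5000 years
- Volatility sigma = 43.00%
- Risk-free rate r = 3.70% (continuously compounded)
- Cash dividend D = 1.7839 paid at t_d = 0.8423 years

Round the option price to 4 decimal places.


Answer: Price = 21.8663

Derivation:
PV(D) = D * exp(-r * t_d) = 1.7839 * 0.96931553 = 1.72916197
S_0' = S_0 - PV(D) = 105.9600 - 1.72916197 = 104.23083803
d1 = (ln(S_0'/K) + (r + sigma^2/2)*T) / (sigma*sqrt(T)) = 0.25676857
d2 = d1 - sigma*sqrt(T) = -0.26987172
exp(-rT) = 0.94601202
N(-d1) = 0.39867872; N(-d2) = 0.60637053
P = K * exp(-rT) * N(-d2) - S_0' * N(-d1) = 110.5600 * 0.94601202 * 0.60637053 - 104.23083803 * 0.39867872 = 21.8663


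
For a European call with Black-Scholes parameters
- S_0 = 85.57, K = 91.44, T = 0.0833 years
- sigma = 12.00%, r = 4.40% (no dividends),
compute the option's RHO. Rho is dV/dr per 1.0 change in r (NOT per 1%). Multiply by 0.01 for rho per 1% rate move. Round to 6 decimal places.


d1 = -1.7925491900; d2 = -1.8271832773
phi(d1) = 0.0800139062; exp(-qT) = 1.0000000000; exp(-rT) = 0.9963415086
N(d2) = 0.0338361087
Rho = K*T*exp(-rT)*N(d2) = 91.4400 * 0.0833 * 0.9963415086 * 0.0338361087 = 0.256785

Answer: Rho = 0.256785


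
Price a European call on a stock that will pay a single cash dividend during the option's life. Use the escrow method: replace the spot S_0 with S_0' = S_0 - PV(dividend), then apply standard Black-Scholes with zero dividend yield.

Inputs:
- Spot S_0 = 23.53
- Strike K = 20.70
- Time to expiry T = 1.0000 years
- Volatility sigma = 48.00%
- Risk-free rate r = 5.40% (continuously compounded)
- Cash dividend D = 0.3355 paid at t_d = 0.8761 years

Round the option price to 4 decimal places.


Answer: Price = 6.1022

Derivation:
PV(D) = D * exp(-r * t_d) = 0.3355 * 0.95379225 = 0.31999730
S_0' = S_0 - PV(D) = 23.5300 - 0.31999730 = 23.21000270
d1 = (ln(S_0'/K) + (r + sigma^2/2)*T) / (sigma*sqrt(T)) = 0.59093674
d2 = d1 - sigma*sqrt(T) = 0.11093674
exp(-rT) = 0.94743211
N(d1) = 0.72271860; N(d2) = 0.54416675
C = S_0' * N(d1) - K * exp(-rT) * N(d2) = 23.21000270 * 0.72271860 - 20.7000 * 0.94743211 * 0.54416675 = 6.1022


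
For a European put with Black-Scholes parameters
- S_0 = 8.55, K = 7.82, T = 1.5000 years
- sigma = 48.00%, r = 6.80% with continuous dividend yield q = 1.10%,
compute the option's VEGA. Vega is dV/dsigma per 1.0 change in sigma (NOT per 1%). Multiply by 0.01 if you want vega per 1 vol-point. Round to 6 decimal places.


Answer: Vega = 3.450341

Derivation:
d1 = 0.5911889905; d2 = 0.0033114522
phi(d1) = 0.3349778916; exp(-qT) = 0.9836353794; exp(-rT) = 0.9030295517
Vega = S * exp(-qT) * phi(d1) * sqrt(T) = 8.5500 * 0.9836353794 * 0.3349778916 * 1.2247448714 = 3.450341


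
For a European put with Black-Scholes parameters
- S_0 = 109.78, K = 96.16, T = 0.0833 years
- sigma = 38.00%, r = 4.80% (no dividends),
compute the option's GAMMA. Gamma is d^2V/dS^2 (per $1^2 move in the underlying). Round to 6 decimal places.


Answer: Gamma = 0.014250

Derivation:
d1 = 1.2990933161; d2 = 1.1894187065
phi(d1) = 0.1715706309; exp(-qT) = 1.0000000000; exp(-rT) = 0.9960095830
Gamma = exp(-qT) * phi(d1) / (S * sigma * sqrt(T)) = 1.0000000000 * 0.1715706309 / (109.7800 * 0.3800 * 0.2886173938) = 0.014250


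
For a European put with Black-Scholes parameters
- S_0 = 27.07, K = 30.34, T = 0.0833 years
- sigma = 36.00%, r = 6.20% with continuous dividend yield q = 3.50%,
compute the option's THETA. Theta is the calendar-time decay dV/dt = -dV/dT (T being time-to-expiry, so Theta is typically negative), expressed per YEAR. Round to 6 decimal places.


d1 = -1.0239808883; d2 = -1.1278831500
phi(d1) = 0.2361691572; exp(-qT) = 0.9970887459; exp(-rT) = 0.9948487136
Theta = -S*exp(-qT)*phi(d1)*sigma/(2*sqrt(T)) + r*K*exp(-rT)*N(-d2) - q*S*exp(-qT)*N(-d1)
N(-d1) = 0.8470778490; N(-d2) = 0.8703153645; sqrt(T) = 0.2886173938
Term 1 = -27.0700 * 0.9970887459 * 0.2361691572 * 0.3600 / (2 * 0.2886173938) = -3.9755320073
Term 2 = 0.0620 * 30.3400 * 0.9948487136 * 0.8703153645 = 1.6286994858
Term 3 = -0.0350 * 27.0700 * 0.9970887459 * 0.8470778490 = -0.8002274406
Theta = -3.9755320073 + (1.6286994858) + (-0.8002274406) = -3.147060

Answer: Theta = -3.147060


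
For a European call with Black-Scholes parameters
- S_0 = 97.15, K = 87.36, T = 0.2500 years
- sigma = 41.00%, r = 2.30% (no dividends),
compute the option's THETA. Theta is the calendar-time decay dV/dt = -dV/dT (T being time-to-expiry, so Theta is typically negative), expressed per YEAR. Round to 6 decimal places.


d1 = 0.6486886040; d2 = 0.4436886040
phi(d1) = 0.3232475031; exp(-qT) = 1.0000000000; exp(-rT) = 0.9942664996
Theta = -S*exp(-qT)*phi(d1)*sigma/(2*sqrt(T)) - r*K*exp(-rT)*N(d2) + q*S*exp(-qT)*N(d1)
N(d1) = 0.7417301641; N(d2) = 0.6713661321; sqrt(T) = 0.5000000000
Term 1 = -97.1500 * 1.0000000000 * 0.3232475031 * 0.4100 / (2 * 0.5000000000) = -12.8754329197
Term 2 = -0.0230 * 87.3600 * 0.9942664996 * 0.6713661321 = -1.3412282646
Term 3 = 0 (no dividend yield, q = 0)
Theta = -12.8754329197 + (-1.3412282646) + (0.0000000000) = -14.216661

Answer: Theta = -14.216661


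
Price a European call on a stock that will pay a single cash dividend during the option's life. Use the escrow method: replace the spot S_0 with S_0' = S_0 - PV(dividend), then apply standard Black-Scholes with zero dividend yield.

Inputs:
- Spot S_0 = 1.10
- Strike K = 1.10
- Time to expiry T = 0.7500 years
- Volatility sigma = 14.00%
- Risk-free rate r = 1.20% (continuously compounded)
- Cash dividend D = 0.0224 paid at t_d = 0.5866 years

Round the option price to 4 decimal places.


Answer: Price = 0.0464

Derivation:
PV(D) = D * exp(-r * t_d) = 0.0224 * 0.99298552 = 0.02224288
S_0' = S_0 - PV(D) = 1.1000 - 0.02224288 = 1.07775712
d1 = (ln(S_0'/K) + (r + sigma^2/2)*T) / (sigma*sqrt(T)) = -0.03363506
d2 = d1 - sigma*sqrt(T) = -0.15487862
exp(-rT) = 0.99104038
N(d1) = 0.48658408; N(d2) = 0.43845850
C = S_0' * N(d1) - K * exp(-rT) * N(d2) = 1.07775712 * 0.48658408 - 1.1000 * 0.99104038 * 0.43845850 = 0.0464


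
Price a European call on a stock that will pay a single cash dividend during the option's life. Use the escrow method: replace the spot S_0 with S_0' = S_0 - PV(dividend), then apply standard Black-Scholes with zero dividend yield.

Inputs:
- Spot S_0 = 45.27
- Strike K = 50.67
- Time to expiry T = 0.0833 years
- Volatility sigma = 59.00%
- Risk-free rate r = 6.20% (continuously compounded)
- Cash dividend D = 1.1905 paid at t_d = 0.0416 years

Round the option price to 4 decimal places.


Answer: Price = 0.9842

Derivation:
PV(D) = D * exp(-r * t_d) = 1.1905 * 0.99742412 = 1.18743342
S_0' = S_0 - PV(D) = 45.2700 - 1.18743342 = 44.08256658
d1 = (ln(S_0'/K) + (r + sigma^2/2)*T) / (sigma*sqrt(T)) = -0.70239413
d2 = d1 - sigma*sqrt(T) = -0.87267839
exp(-rT) = 0.99484871
N(d1) = 0.24121670; N(d2) = 0.19141920
C = S_0' * N(d1) - K * exp(-rT) * N(d2) = 44.08256658 * 0.24121670 - 50.6700 * 0.99484871 * 0.19141920 = 0.9842


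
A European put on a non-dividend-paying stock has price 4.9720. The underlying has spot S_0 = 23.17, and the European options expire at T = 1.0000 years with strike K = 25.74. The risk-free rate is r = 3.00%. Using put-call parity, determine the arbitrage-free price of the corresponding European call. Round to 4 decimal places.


Answer: Call price = 3.1627

Derivation:
Put-call parity: C - P = S_0 * exp(-qT) - K * exp(-rT).
S_0 * exp(-qT) = 23.1700 * 1.00000000 = 23.17000000
K * exp(-rT) = 25.7400 * 0.97044553 = 24.97926803
C = P + S*exp(-qT) - K*exp(-rT)
C = 4.9720 + 23.17000000 - 24.97926803 = 3.1627


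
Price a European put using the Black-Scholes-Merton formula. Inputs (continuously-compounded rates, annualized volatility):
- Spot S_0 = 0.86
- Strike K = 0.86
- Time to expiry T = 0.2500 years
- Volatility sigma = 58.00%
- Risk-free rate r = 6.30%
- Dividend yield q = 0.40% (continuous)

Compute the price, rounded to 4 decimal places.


Answer: Price = 0.0922

Derivation:
d1 = (ln(S/K) + (r - q + 0.5*sigma^2) * T) / (sigma * sqrt(T)) = 0.19586207
d2 = d1 - sigma * sqrt(T) = -0.09413793
exp(-rT) = 0.98437338; exp(-qT) = 0.99900050
P = K * exp(-rT) * N(-d2) - S_0 * exp(-qT) * N(-d1)
N(-d1) = 0.42235906; N(-d2) = 0.53750021
P = 0.8600 * 0.98437338 * 0.53750021 - 0.8600 * 0.99900050 * 0.42235906 = 0.0922


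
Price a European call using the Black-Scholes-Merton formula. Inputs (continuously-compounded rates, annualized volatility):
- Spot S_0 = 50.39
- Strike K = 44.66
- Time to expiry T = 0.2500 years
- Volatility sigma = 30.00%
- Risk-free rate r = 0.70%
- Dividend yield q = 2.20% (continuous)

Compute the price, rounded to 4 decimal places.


d1 = (ln(S/K) + (r - q + 0.5*sigma^2) * T) / (sigma * sqrt(T)) = 0.85476331
d2 = d1 - sigma * sqrt(T) = 0.70476331
exp(-rT) = 0.99825153; exp(-qT) = 0.99451510
C = S_0 * exp(-qT) * N(d1) - K * exp(-rT) * N(d2)
N(d1) = 0.80365890; N(d2) = 0.75952123
C = 50.3900 * 0.99451510 * 0.80365890 - 44.6600 * 0.99825153 * 0.75952123 = 6.4133

Answer: Price = 6.4133


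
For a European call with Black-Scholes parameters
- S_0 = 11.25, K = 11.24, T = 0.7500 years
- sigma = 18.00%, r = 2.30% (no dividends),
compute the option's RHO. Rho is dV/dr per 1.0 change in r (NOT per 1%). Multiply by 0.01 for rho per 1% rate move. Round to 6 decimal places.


d1 = 0.1943058486; d2 = 0.0384212760
phi(d1) = 0.3914819323; exp(-qT) = 1.0000000000; exp(-rT) = 0.9828979294
N(d2) = 0.5153241011
Rho = K*T*exp(-rT)*N(d2) = 11.2400 * 0.7500 * 0.9828979294 * 0.5153241011 = 4.269888

Answer: Rho = 4.269888


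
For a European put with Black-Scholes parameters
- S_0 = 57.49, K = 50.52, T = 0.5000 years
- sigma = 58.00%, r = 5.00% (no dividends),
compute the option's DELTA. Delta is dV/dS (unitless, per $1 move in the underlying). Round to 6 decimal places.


d1 = 0.5811484413; d2 = 0.1710265082
phi(d1) = 0.3369552022; exp(-qT) = 1.0000000000; exp(-rT) = 0.9753099120
N(-d1) = 0.2805702066
Delta = -exp(-qT) * N(-d1) = -1.0000000000 * 0.2805702066 = -0.280570

Answer: Delta = -0.280570


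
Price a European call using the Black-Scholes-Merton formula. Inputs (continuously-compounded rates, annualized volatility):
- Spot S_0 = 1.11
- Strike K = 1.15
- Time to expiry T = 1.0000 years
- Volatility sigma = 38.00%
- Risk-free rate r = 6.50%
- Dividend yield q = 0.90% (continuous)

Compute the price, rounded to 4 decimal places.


Answer: Price = 0.1755

Derivation:
d1 = (ln(S/K) + (r - q + 0.5*sigma^2) * T) / (sigma * sqrt(T)) = 0.24420546
d2 = d1 - sigma * sqrt(T) = -0.13579454
exp(-rT) = 0.93706746; exp(-qT) = 0.99104038
C = S_0 * exp(-qT) * N(d1) - K * exp(-rT) * N(d2)
N(d1) = 0.59646415; N(d2) = 0.44599185
C = 1.1100 * 0.99104038 * 0.59646415 - 1.1500 * 0.93706746 * 0.44599185 = 0.1755


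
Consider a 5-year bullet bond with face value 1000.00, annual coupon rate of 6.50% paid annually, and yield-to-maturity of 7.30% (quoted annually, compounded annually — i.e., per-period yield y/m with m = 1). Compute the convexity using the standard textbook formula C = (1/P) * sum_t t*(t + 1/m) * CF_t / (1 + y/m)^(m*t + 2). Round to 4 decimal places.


Coupon per period c = face * coupon_rate / m = 65.000000
Periods per year m = 1; per-period yield y/m = 0.073000
Number of cashflows N = 5
Cashflows (t years, CF_t, discount factor 1/(1+y/m)^(m*t), PV):
  t = 1.0000: CF_t = 65.000000, DF = 0.931966, PV = 60.577819
  t = 2.0000: CF_t = 65.000000, DF = 0.868561, PV = 56.456495
  t = 3.0000: CF_t = 65.000000, DF = 0.809470, PV = 52.615559
  t = 4.0000: CF_t = 65.000000, DF = 0.754399, PV = 49.035936
  t = 5.0000: CF_t = 1065.000000, DF = 0.703075, PV = 748.774417
Price P = sum_t PV_t = 967.460227
Convexity numerator sum_t t*(t + 1/m) * CF_t / (1+y/m)^(m*t + 2):
  t = 1.0000: term = 105.231118
  t = 2.0000: term = 294.215615
  t = 3.0000: term = 548.398165
  t = 4.0000: term = 851.814484
  t = 5.0000: term = 19510.698093
Convexity = (1/P) * sum = 21310.357476 / 967.460227 = 22.027115

Answer: Convexity = 22.0271


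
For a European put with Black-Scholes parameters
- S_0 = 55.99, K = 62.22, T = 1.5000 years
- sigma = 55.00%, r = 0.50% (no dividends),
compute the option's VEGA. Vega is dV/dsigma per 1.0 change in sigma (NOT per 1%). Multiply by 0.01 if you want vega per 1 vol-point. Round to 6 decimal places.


d1 = 0.1913149645; d2 = -0.4822947147
phi(d1) = 0.3917077547; exp(-qT) = 1.0000000000; exp(-rT) = 0.9925280548
Vega = S * exp(-qT) * phi(d1) * sqrt(T) = 55.9900 * 1.0000000000 * 0.3917077547 * 1.2247448714 = 26.860758

Answer: Vega = 26.860758


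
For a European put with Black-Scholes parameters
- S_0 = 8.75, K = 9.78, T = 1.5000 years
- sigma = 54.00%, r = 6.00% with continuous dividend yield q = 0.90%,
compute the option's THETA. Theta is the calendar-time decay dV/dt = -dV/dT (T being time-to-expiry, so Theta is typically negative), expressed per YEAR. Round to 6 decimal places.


Answer: Theta = -0.412586

Derivation:
d1 = 0.2780839422; d2 = -0.3832782883
phi(d1) = 0.3838114461; exp(-qT) = 0.9865907163; exp(-rT) = 0.9139311853
Theta = -S*exp(-qT)*phi(d1)*sigma/(2*sqrt(T)) + r*K*exp(-rT)*N(-d2) - q*S*exp(-qT)*N(-d1)
N(-d1) = 0.3904739610; N(-d2) = 0.6492432821; sqrt(T) = 1.2247448714
Term 1 = -8.7500 * 0.9865907163 * 0.3838114461 * 0.5400 / (2 * 1.2247448714) = -0.7304342589
Term 2 = 0.0600 * 9.7800 * 0.9139311853 * 0.6492432821 = 0.3481858088
Term 3 = -0.0090 * 8.7500 * 0.9865907163 * 0.3904739610 = -0.0303374913
Theta = -0.7304342589 + (0.3481858088) + (-0.0303374913) = -0.412586


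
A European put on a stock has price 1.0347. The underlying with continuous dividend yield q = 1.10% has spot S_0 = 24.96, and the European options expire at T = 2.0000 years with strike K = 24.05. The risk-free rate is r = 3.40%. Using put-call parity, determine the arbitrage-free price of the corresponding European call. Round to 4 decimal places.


Put-call parity: C - P = S_0 * exp(-qT) - K * exp(-rT).
S_0 * exp(-qT) = 24.9600 * 0.97824024 = 24.41687627
K * exp(-rT) = 24.0500 * 0.93426047 = 22.46896439
C = P + S*exp(-qT) - K*exp(-rT)
C = 1.0347 + 24.41687627 - 22.46896439 = 2.9826

Answer: Call price = 2.9826


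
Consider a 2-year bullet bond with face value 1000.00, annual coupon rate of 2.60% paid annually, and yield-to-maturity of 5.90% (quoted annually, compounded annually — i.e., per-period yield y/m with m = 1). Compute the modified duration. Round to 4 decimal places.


Answer: Modified duration = 1.8639

Derivation:
Coupon per period c = face * coupon_rate / m = 26.000000
Periods per year m = 1; per-period yield y/m = 0.059000
Number of cashflows N = 2
Cashflows (t years, CF_t, discount factor 1/(1+y/m)^(m*t), PV):
  t = 1.0000: CF_t = 26.000000, DF = 0.944287, PV = 24.551464
  t = 2.0000: CF_t = 1026.000000, DF = 0.891678, PV = 914.861687
Price P = sum_t PV_t = 939.413151
First compute Macaulay numerator sum_t t * PV_t:
  t * PV_t at t = 1.0000: 24.551464
  t * PV_t at t = 2.0000: 1829.723375
Macaulay duration D = 1854.274838 / 939.413151 = 1.973865
Modified duration = D / (1 + y/m) = 1.973865 / (1 + 0.059000) = 1.863895


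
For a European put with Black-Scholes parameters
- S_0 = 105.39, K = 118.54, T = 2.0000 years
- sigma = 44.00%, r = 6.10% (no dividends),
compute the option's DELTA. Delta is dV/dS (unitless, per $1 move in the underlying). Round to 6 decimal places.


d1 = 0.3182258514; d2 = -0.3040281160
phi(d1) = 0.3792451765; exp(-qT) = 1.0000000000; exp(-rT) = 0.8851483685
N(-d1) = 0.3751568123
Delta = -exp(-qT) * N(-d1) = -1.0000000000 * 0.3751568123 = -0.375157

Answer: Delta = -0.375157


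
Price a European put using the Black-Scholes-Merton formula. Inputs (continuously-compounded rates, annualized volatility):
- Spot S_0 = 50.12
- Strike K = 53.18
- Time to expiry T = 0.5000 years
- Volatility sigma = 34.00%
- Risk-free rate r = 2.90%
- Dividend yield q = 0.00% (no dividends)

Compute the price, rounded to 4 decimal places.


Answer: Price = 6.1369

Derivation:
d1 = (ln(S/K) + (r - q + 0.5*sigma^2) * T) / (sigma * sqrt(T)) = -0.06597829
d2 = d1 - sigma * sqrt(T) = -0.30639459
exp(-rT) = 0.98560462; exp(-qT) = 1.00000000
P = K * exp(-rT) * N(-d2) - S_0 * exp(-qT) * N(-d1)
N(-d1) = 0.52630244; N(-d2) = 0.62034789
P = 53.1800 * 0.98560462 * 0.62034789 - 50.1200 * 1.00000000 * 0.52630244 = 6.1369


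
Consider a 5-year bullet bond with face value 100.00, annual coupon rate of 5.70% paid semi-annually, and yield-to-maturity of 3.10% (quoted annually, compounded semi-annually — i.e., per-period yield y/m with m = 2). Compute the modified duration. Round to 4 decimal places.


Answer: Modified duration = 4.3903

Derivation:
Coupon per period c = face * coupon_rate / m = 2.850000
Periods per year m = 2; per-period yield y/m = 0.015500
Number of cashflows N = 10
Cashflows (t years, CF_t, discount factor 1/(1+y/m)^(m*t), PV):
  t = 0.5000: CF_t = 2.850000, DF = 0.984737, PV = 2.806499
  t = 1.0000: CF_t = 2.850000, DF = 0.969706, PV = 2.763662
  t = 1.5000: CF_t = 2.850000, DF = 0.954905, PV = 2.721480
  t = 2.0000: CF_t = 2.850000, DF = 0.940330, PV = 2.679940
  t = 2.5000: CF_t = 2.850000, DF = 0.925977, PV = 2.639035
  t = 3.0000: CF_t = 2.850000, DF = 0.911844, PV = 2.598755
  t = 3.5000: CF_t = 2.850000, DF = 0.897926, PV = 2.559089
  t = 4.0000: CF_t = 2.850000, DF = 0.884220, PV = 2.520028
  t = 4.5000: CF_t = 2.850000, DF = 0.870724, PV = 2.481564
  t = 5.0000: CF_t = 102.850000, DF = 0.857434, PV = 88.187091
Price P = sum_t PV_t = 111.957145
First compute Macaulay numerator sum_t t * PV_t:
  t * PV_t at t = 0.5000: 1.403250
  t * PV_t at t = 1.0000: 2.763662
  t * PV_t at t = 1.5000: 4.082219
  t * PV_t at t = 2.0000: 5.359881
  t * PV_t at t = 2.5000: 6.597589
  t * PV_t at t = 3.0000: 7.796264
  t * PV_t at t = 3.5000: 8.956811
  t * PV_t at t = 4.0000: 10.080114
  t * PV_t at t = 4.5000: 11.167039
  t * PV_t at t = 5.0000: 440.935457
Macaulay duration D = 499.142285 / 111.957145 = 4.458333
Modified duration = D / (1 + y/m) = 4.458333 / (1 + 0.015500) = 4.390284


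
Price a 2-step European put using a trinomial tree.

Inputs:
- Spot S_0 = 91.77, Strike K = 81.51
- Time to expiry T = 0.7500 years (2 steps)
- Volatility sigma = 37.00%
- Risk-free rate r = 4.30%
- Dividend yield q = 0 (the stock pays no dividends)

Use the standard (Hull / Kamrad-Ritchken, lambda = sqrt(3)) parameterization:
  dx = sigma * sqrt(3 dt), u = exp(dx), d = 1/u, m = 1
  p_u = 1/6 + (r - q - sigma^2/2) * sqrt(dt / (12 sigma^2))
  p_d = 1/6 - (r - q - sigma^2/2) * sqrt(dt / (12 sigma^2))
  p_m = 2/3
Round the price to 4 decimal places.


Answer: Price = V(0,0) = 5.7361

Derivation:
dt = T/N = 0.375000; dx = sigma*sqrt(3*dt) = 0.392444
u = exp(dx) = 1.480595; d = 1/u = 0.675404
p_u = 0.154507, p_m = 0.666667, p_d = 0.178826
Discount per step: exp(-r*dt) = 0.984004
Stock lattice S(k, j) with j the centered position index:
  k=0: S(0,+0) = 91.7700
  k=1: S(1,-1) = 61.9818; S(1,+0) = 91.7700; S(1,+1) = 135.8742
  k=2: S(2,-2) = 41.8628; S(2,-1) = 61.9818; S(2,+0) = 91.7700; S(2,+1) = 135.8742; S(2,+2) = 201.1748
Terminal payoffs V(N, j) = max(K - S_T, 0):
  V(2,-2) = 39.647229; V(2,-1) = 19.528176; V(2,+0) = 0.000000; V(2,+1) = 0.000000; V(2,+2) = 0.000000
Backward induction: V(k, j) = exp(-r*dt) * [p_u * V(k+1, j+1) + p_m * V(k+1, j) + p_d * V(k+1, j-1)]
  V(1,-1) = exp(-r*dt) * [p_u*0.000000 + p_m*19.528176 + p_d*39.647229] = 19.787088
  V(1,+0) = exp(-r*dt) * [p_u*0.000000 + p_m*0.000000 + p_d*19.528176] = 3.436287
  V(1,+1) = exp(-r*dt) * [p_u*0.000000 + p_m*0.000000 + p_d*0.000000] = 0.000000
  V(0,+0) = exp(-r*dt) * [p_u*0.000000 + p_m*3.436287 + p_d*19.787088] = 5.736061


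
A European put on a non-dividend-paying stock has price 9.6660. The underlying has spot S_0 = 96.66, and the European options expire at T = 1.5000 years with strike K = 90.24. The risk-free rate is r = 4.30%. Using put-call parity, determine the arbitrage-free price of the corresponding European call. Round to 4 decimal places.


Put-call parity: C - P = S_0 * exp(-qT) - K * exp(-rT).
S_0 * exp(-qT) = 96.6600 * 1.00000000 = 96.66000000
K * exp(-rT) = 90.2400 * 0.93753611 = 84.60325895
C = P + S*exp(-qT) - K*exp(-rT)
C = 9.6660 + 96.66000000 - 84.60325895 = 21.7227

Answer: Call price = 21.7227


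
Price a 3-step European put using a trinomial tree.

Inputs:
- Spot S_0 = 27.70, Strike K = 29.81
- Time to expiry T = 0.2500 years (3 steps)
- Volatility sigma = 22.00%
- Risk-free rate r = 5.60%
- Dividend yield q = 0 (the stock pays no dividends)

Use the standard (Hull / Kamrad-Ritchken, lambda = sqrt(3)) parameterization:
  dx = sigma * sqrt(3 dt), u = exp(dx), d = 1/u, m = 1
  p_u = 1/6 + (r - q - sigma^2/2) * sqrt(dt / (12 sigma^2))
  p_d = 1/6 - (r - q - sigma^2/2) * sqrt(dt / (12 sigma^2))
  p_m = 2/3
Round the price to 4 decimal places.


dt = T/N = 0.083333; dx = sigma*sqrt(3*dt) = 0.110000
u = exp(dx) = 1.116278; d = 1/u = 0.895834
p_u = 0.178712, p_m = 0.666667, p_d = 0.154621
Discount per step: exp(-r*dt) = 0.995344
Stock lattice S(k, j) with j the centered position index:
  k=0: S(0,+0) = 27.7000
  k=1: S(1,-1) = 24.8146; S(1,+0) = 27.7000; S(1,+1) = 30.9209
  k=2: S(2,-2) = 22.2298; S(2,-1) = 24.8146; S(2,+0) = 27.7000; S(2,+1) = 30.9209; S(2,+2) = 34.5163
  k=3: S(3,-3) = 19.9142; S(3,-2) = 22.2298; S(3,-1) = 24.8146; S(3,+0) = 27.7000; S(3,+1) = 30.9209; S(3,+2) = 34.5163; S(3,+3) = 38.5298
Terminal payoffs V(N, j) = max(K - S_T, 0):
  V(3,-3) = 9.895813; V(3,-2) = 7.580229; V(3,-1) = 4.995394; V(3,+0) = 2.110000; V(3,+1) = 0.000000; V(3,+2) = 0.000000; V(3,+3) = 0.000000
Backward induction: V(k, j) = exp(-r*dt) * [p_u * V(k+1, j+1) + p_m * V(k+1, j) + p_d * V(k+1, j-1)]
  V(2,-2) = exp(-r*dt) * [p_u*4.995394 + p_m*7.580229 + p_d*9.895813] = 7.441518
  V(2,-1) = exp(-r*dt) * [p_u*2.110000 + p_m*4.995394 + p_d*7.580229] = 4.856692
  V(2,+0) = exp(-r*dt) * [p_u*0.000000 + p_m*2.110000 + p_d*4.995394] = 2.168915
  V(2,+1) = exp(-r*dt) * [p_u*0.000000 + p_m*0.000000 + p_d*2.110000] = 0.324732
  V(2,+2) = exp(-r*dt) * [p_u*0.000000 + p_m*0.000000 + p_d*0.000000] = 0.000000
  V(1,-1) = exp(-r*dt) * [p_u*2.168915 + p_m*4.856692 + p_d*7.441518] = 4.753787
  V(1,+0) = exp(-r*dt) * [p_u*0.324732 + p_m*2.168915 + p_d*4.856692] = 2.244426
  V(1,+1) = exp(-r*dt) * [p_u*0.000000 + p_m*0.324732 + p_d*2.168915] = 0.549279
  V(0,+0) = exp(-r*dt) * [p_u*0.549279 + p_m*2.244426 + p_d*4.753787] = 2.318638

Answer: Price = V(0,0) = 2.3186


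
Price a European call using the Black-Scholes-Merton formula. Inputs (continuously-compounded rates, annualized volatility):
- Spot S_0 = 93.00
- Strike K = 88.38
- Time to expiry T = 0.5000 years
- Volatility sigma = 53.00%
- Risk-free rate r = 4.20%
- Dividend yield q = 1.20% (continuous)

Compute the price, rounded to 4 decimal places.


d1 = (ln(S/K) + (r - q + 0.5*sigma^2) * T) / (sigma * sqrt(T)) = 0.36336962
d2 = d1 - sigma * sqrt(T) = -0.01139698
exp(-rT) = 0.97921896; exp(-qT) = 0.99401796
C = S_0 * exp(-qT) * N(d1) - K * exp(-rT) * N(d2)
N(d1) = 0.64183560; N(d2) = 0.49545336
C = 93.0000 * 0.99401796 * 0.64183560 - 88.3800 * 0.97921896 * 0.49545336 = 16.4554

Answer: Price = 16.4554


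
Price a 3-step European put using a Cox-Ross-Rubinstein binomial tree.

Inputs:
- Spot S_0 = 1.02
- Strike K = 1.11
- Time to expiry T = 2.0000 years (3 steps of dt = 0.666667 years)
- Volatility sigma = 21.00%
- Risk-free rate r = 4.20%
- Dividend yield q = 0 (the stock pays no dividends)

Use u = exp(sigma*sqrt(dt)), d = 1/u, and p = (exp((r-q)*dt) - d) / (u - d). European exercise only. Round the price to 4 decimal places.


Answer: Price = V(0,0) = 0.1240

Derivation:
dt = T/N = 0.666667
u = exp(sigma*sqrt(dt)) = 1.187042; d = 1/u = 0.842430
p = (exp((r-q)*dt) - d) / (u - d) = 0.539638
Discount per step: exp(-r*dt) = 0.972388
Stock lattice S(k, i) with i counting down-moves:
  k=0: S(0,0) = 1.0200
  k=1: S(1,0) = 1.2108; S(1,1) = 0.8593
  k=2: S(2,0) = 1.4372; S(2,1) = 1.0200; S(2,2) = 0.7239
  k=3: S(3,0) = 1.7061; S(3,1) = 1.2108; S(3,2) = 0.8593; S(3,3) = 0.6098
Terminal payoffs V(N, i) = max(K - S_T, 0):
  V(3,0) = 0.000000; V(3,1) = 0.000000; V(3,2) = 0.250721; V(3,3) = 0.500179
Backward induction: V(k, i) = exp(-r*dt) * [p * V(k+1, i) + (1-p) * V(k+1, i+1)].
  V(2,0) = exp(-r*dt) * [p*0.000000 + (1-p)*0.000000] = 0.000000
  V(2,1) = exp(-r*dt) * [p*0.000000 + (1-p)*0.250721] = 0.112235
  V(2,2) = exp(-r*dt) * [p*0.250721 + (1-p)*0.500179] = 0.355468
  V(1,0) = exp(-r*dt) * [p*0.000000 + (1-p)*0.112235] = 0.050242
  V(1,1) = exp(-r*dt) * [p*0.112235 + (1-p)*0.355468] = 0.218020
  V(0,0) = exp(-r*dt) * [p*0.050242 + (1-p)*0.218020] = 0.123961


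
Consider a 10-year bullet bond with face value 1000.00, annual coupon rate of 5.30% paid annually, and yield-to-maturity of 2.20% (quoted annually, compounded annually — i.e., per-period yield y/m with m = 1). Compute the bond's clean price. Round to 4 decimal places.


Coupon per period c = face * coupon_rate / m = 53.000000
Periods per year m = 1; per-period yield y/m = 0.022000
Number of cashflows N = 10
Cashflows (t years, CF_t, discount factor 1/(1+y/m)^(m*t), PV):
  t = 1.0000: CF_t = 53.000000, DF = 0.978474, PV = 51.859100
  t = 2.0000: CF_t = 53.000000, DF = 0.957411, PV = 50.742759
  t = 3.0000: CF_t = 53.000000, DF = 0.936801, PV = 49.650449
  t = 4.0000: CF_t = 53.000000, DF = 0.916635, PV = 48.581653
  t = 5.0000: CF_t = 53.000000, DF = 0.896903, PV = 47.535864
  t = 6.0000: CF_t = 53.000000, DF = 0.877596, PV = 46.512587
  t = 7.0000: CF_t = 53.000000, DF = 0.858704, PV = 45.511338
  t = 8.0000: CF_t = 53.000000, DF = 0.840220, PV = 44.531641
  t = 9.0000: CF_t = 53.000000, DF = 0.822133, PV = 43.573035
  t = 10.0000: CF_t = 1053.000000, DF = 0.804435, PV = 847.070219
Price P = sum_t PV_t = 1275.568644

Answer: Price = 1275.5686


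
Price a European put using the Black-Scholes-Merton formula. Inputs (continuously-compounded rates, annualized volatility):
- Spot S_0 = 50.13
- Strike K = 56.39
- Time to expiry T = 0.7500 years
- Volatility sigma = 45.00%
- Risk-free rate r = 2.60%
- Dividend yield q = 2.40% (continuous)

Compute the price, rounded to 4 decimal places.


Answer: Price = 11.4590

Derivation:
d1 = (ln(S/K) + (r - q + 0.5*sigma^2) * T) / (sigma * sqrt(T)) = -0.10324231
d2 = d1 - sigma * sqrt(T) = -0.49295374
exp(-rT) = 0.98068890; exp(-qT) = 0.98216103
P = K * exp(-rT) * N(-d2) - S_0 * exp(-qT) * N(-d1)
N(-d1) = 0.54111467; N(-d2) = 0.68897736
P = 56.3900 * 0.98068890 * 0.68897736 - 50.1300 * 0.98216103 * 0.54111467 = 11.4590


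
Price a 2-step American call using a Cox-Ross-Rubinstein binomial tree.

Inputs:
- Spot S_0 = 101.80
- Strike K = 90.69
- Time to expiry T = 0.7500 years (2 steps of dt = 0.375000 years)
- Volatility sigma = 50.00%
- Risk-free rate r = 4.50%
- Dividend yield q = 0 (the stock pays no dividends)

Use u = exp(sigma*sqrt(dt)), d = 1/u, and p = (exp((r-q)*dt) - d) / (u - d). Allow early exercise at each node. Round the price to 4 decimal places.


Answer: Price = V(0,0) = 24.4513

Derivation:
dt = T/N = 0.375000
u = exp(sigma*sqrt(dt)) = 1.358235; d = 1/u = 0.736250
p = (exp((r-q)*dt) - d) / (u - d) = 0.451407
Discount per step: exp(-r*dt) = 0.983267
Stock lattice S(k, i) with i counting down-moves:
  k=0: S(0,0) = 101.8000
  k=1: S(1,0) = 138.2683; S(1,1) = 74.9502
  k=2: S(2,0) = 187.8009; S(2,1) = 101.8000; S(2,2) = 55.1820
Terminal payoffs V(N, i) = max(S_T - K, 0):
  V(2,0) = 97.110934; V(2,1) = 11.110000; V(2,2) = 0.000000
Backward induction: V(k, i) = exp(-r*dt) * [p * V(k+1, i) + (1-p) * V(k+1, i+1)]; then take max(V_cont, immediate exercise) for American.
  V(1,0) = exp(-r*dt) * [p*97.110934 + (1-p)*11.110000] = 49.095898; exercise = 47.578344; V(1,0) = max -> 49.095898
  V(1,1) = exp(-r*dt) * [p*11.110000 + (1-p)*0.000000] = 4.931211; exercise = 0.000000; V(1,1) = max -> 4.931211
  V(0,0) = exp(-r*dt) * [p*49.095898 + (1-p)*4.931211] = 24.451341; exercise = 11.110000; V(0,0) = max -> 24.451341


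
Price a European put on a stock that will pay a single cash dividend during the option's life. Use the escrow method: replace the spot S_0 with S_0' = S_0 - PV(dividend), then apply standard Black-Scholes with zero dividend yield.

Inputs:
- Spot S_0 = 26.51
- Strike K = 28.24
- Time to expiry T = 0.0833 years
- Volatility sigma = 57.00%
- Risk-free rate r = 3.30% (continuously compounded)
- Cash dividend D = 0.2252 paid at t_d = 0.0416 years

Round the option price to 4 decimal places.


PV(D) = D * exp(-r * t_d) = 0.2252 * 0.99862814 = 0.22489106
S_0' = S_0 - PV(D) = 26.5100 - 0.22489106 = 26.28510894
d1 = (ln(S_0'/K) + (r + sigma^2/2)*T) / (sigma*sqrt(T)) = -0.33709321
d2 = d1 - sigma*sqrt(T) = -0.50160512
exp(-rT) = 0.99725487
N(-d1) = 0.63197668; N(-d2) = 0.69202734
P = K * exp(-rT) * N(-d2) - S_0' * N(-d1) = 28.2400 * 0.99725487 * 0.69202734 - 26.28510894 * 0.63197668 = 2.8776

Answer: Price = 2.8776
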